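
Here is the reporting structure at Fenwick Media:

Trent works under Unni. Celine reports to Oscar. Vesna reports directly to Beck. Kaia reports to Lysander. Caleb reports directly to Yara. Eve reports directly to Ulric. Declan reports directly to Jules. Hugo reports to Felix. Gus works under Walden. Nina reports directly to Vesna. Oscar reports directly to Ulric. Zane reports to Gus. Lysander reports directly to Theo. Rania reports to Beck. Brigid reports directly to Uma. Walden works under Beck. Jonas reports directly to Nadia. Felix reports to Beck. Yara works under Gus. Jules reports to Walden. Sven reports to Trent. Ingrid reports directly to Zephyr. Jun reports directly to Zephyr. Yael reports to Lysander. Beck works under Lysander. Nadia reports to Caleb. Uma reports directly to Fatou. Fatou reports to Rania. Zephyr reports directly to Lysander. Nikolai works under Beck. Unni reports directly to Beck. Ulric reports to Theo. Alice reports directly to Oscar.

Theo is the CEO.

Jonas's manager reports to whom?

Jonas reports to Nadia, and Nadia reports to Caleb. So Jonas's skip-level manager is Caleb.

Caleb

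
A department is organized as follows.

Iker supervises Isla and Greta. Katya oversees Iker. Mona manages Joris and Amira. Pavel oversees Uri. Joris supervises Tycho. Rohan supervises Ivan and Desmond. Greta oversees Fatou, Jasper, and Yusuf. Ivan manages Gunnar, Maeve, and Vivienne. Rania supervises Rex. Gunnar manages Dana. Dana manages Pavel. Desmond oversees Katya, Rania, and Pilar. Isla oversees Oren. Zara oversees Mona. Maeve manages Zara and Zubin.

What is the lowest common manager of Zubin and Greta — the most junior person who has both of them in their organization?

Rohan

Zubin's chain of managers is Maeve, Ivan, Rohan. Greta's chain of managers is Iker, Katya, Desmond, Rohan. The first manager that appears in both chains is Rohan.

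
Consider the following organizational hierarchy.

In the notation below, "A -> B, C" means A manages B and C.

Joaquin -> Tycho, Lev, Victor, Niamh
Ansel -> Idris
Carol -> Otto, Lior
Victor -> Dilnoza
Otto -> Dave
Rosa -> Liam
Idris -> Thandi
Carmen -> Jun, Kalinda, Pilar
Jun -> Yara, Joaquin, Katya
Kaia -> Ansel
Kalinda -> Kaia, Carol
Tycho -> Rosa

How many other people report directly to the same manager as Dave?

Dave reports to Otto, and Otto has no other direct reports. Dave has 0 peers.

0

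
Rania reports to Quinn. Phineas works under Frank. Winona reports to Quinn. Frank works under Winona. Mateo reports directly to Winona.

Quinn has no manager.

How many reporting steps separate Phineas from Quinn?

Chain from Phineas up to Quinn: Phineas → Frank → Winona → Quinn. That is 3 steps up, so Phineas is 3 levels below Quinn.

3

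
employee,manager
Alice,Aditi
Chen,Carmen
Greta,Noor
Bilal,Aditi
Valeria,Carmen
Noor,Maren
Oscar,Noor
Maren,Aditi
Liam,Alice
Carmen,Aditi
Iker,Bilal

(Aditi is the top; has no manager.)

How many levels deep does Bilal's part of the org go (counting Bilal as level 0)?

The longest chain under Bilal runs Bilal → Iker, which is 1 level below Bilal.

1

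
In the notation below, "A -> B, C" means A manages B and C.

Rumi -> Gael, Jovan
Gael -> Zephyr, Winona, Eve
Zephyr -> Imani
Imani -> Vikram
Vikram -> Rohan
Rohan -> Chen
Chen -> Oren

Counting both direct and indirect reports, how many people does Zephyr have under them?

Zephyr directly manages Imani. Under Imani: Vikram, Rohan, Chen, Oren (4). That's 5 in total.

5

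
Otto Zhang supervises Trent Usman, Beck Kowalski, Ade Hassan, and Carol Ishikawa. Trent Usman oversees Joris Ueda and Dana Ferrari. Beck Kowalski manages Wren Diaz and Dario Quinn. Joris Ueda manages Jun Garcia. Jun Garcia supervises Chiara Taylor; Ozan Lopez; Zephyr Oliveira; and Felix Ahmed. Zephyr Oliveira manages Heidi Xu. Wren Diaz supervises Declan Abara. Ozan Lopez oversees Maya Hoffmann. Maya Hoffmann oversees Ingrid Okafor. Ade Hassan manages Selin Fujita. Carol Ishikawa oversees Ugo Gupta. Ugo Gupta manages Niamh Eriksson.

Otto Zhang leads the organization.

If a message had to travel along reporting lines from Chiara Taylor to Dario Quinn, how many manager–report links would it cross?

6

Chiara Taylor is 4 levels below Otto Zhang, and Dario Quinn is 2 levels below Otto Zhang (their lowest common manager). The shortest path runs up from Chiara Taylor to Otto Zhang and back down to Dario Quinn: 4 + 2 = 6 links.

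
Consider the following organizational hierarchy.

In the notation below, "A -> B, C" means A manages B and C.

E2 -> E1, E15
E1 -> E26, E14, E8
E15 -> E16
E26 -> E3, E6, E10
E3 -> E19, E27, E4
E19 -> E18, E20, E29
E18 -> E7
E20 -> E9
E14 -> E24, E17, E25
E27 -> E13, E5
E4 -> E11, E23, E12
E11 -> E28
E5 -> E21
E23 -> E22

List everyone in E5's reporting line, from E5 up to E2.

E5 reports to E27. E27 reports to E3. E3 reports to E26. E26 reports to E1. E1 reports to E2. E2 is at the top.

E5 -> E27 -> E3 -> E26 -> E1 -> E2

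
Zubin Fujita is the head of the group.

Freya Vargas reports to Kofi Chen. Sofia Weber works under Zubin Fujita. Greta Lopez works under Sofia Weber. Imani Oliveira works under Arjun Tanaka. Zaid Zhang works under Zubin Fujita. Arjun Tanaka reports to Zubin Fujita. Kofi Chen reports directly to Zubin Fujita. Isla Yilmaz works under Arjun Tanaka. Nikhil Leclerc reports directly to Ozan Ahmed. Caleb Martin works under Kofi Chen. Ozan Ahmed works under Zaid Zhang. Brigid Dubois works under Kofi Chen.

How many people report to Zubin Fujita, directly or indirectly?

Zubin Fujita directly manages Kofi Chen, Sofia Weber, Zaid Zhang, Arjun Tanaka. Under Kofi Chen: Caleb Martin, Freya Vargas, Brigid Dubois (3). Under Sofia Weber: Greta Lopez (1). Under Zaid Zhang: Ozan Ahmed, Nikhil Leclerc (2). Under Arjun Tanaka: Imani Oliveira, Isla Yilmaz (2). So Zubin Fujita's organization is 4 direct reports plus everyone under them: 4 + 2 + 3 + 3 = 12.

12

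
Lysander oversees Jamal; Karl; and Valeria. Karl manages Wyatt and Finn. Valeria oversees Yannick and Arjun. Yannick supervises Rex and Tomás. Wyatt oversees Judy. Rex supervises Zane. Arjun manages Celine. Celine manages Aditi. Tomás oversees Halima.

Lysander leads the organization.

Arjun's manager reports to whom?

Arjun reports to Valeria, and Valeria reports to Lysander. So Arjun's skip-level manager is Lysander.

Lysander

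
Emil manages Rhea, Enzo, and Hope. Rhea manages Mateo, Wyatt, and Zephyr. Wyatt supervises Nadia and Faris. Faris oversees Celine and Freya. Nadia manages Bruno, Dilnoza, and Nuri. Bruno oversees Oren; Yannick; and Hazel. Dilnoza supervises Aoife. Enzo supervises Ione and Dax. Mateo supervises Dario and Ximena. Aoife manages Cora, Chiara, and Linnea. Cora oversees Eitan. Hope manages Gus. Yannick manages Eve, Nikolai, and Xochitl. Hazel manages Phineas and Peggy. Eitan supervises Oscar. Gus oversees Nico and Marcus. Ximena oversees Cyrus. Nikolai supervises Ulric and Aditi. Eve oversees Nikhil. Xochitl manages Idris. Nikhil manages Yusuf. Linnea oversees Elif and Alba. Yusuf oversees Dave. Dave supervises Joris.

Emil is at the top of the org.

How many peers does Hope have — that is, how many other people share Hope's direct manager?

2

Hope reports to Emil. Emil's other direct reports are Rhea, Enzo — 2 peers.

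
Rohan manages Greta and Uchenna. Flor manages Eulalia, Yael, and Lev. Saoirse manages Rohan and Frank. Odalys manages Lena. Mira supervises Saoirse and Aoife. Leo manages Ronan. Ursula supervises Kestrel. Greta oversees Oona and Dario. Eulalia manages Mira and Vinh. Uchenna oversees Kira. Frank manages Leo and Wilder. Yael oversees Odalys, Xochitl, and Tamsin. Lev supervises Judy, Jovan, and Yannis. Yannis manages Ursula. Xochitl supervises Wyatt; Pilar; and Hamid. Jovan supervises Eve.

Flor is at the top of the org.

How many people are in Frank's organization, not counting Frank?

3

Frank directly manages Leo, Wilder. Under Leo: Ronan (1). Wilder has no reports. So Frank's organization is 2 direct reports plus everyone under them: 2 + 1 = 3.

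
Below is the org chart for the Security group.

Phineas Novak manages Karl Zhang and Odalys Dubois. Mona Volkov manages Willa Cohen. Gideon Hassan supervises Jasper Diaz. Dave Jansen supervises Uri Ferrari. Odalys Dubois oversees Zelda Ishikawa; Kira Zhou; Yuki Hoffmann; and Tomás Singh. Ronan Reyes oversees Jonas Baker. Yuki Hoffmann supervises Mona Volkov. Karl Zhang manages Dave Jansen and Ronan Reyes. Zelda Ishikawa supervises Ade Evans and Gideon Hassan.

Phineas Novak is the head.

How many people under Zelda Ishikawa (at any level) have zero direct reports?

2

The people in Zelda Ishikawa's organization with no one reporting to them are Ade Evans, Jasper Diaz. That is 2.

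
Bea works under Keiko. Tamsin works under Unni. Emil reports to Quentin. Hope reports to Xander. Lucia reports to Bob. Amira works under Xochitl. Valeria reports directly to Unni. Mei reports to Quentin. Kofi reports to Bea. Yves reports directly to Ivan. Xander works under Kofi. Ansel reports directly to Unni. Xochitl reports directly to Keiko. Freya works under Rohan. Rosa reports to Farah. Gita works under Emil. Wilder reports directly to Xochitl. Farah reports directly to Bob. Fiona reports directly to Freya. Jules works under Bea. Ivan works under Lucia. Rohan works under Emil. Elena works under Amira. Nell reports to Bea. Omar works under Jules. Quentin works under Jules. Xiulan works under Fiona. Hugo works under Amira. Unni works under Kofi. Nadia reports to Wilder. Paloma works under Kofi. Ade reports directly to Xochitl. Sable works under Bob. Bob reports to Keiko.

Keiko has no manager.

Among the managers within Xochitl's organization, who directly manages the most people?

Xochitl

Direct-report counts within Xochitl's organization: Xochitl has 3; Wilder has 1; Amira has 2. The largest is 3, held by Xochitl.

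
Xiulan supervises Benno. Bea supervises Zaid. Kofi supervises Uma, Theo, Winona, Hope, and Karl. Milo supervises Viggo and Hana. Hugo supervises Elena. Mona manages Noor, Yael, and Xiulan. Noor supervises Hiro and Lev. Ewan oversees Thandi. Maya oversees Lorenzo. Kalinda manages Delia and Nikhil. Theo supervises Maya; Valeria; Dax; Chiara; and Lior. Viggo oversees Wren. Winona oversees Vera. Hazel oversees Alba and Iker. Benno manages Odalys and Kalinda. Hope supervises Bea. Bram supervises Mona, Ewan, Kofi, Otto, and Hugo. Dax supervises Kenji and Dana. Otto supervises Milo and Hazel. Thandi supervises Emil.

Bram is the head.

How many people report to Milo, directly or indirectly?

Milo directly manages Hana, Viggo. Hana has no reports. Under Viggo: Wren (1). So Milo's organization is 2 direct reports plus everyone under them: 1 + 2 = 3.

3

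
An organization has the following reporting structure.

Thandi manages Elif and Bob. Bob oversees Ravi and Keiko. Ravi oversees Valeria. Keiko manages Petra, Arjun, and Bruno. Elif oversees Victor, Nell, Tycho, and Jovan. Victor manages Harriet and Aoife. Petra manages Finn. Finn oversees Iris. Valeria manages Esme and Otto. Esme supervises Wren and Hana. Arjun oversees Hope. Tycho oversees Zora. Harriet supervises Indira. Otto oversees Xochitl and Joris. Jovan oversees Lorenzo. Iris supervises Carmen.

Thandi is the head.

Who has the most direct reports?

Direct-report counts: Thandi has 2; Elif has 4; Jovan has 1; Tycho has 1; Victor has 2; Harriet has 1; Bob has 2; Keiko has 3; Arjun has 1; Petra has 1; Finn has 1; Iris has 1; Ravi has 1; Valeria has 2; Otto has 2; Esme has 2. The largest is 4, held by Elif.

Elif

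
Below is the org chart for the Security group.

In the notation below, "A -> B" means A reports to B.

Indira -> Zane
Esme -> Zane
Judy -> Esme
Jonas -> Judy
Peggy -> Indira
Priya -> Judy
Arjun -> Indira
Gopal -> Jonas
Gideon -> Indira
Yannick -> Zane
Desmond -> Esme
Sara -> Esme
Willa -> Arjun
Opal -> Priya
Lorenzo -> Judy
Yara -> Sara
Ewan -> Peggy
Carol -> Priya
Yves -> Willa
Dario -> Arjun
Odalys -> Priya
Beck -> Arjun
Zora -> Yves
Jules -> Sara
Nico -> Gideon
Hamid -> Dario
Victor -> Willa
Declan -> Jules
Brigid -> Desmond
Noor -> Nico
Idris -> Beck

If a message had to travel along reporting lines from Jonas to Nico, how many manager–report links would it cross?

6

Jonas is 3 levels below Zane, and Nico is 3 levels below Zane (their lowest common manager). The shortest path runs up from Jonas to Zane and back down to Nico: 3 + 3 = 6 links.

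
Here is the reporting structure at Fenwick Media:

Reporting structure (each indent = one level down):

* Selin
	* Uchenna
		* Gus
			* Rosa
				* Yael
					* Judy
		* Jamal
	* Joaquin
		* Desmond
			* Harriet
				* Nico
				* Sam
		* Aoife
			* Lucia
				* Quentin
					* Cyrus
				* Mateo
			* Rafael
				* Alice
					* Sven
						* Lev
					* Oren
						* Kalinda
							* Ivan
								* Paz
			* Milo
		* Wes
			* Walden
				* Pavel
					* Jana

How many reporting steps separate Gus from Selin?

2

Chain from Gus up to Selin: Gus → Uchenna → Selin. That is 2 steps up, so Gus is 2 levels below Selin.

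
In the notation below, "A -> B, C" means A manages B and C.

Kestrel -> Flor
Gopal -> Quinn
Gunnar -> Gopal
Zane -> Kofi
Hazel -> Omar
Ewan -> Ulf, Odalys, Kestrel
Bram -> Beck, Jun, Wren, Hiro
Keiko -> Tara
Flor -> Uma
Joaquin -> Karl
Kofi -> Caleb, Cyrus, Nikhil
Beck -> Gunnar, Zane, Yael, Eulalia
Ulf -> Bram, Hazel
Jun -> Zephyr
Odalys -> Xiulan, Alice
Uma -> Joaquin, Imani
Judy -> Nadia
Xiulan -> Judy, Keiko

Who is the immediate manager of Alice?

Alice reports directly to Odalys.

Odalys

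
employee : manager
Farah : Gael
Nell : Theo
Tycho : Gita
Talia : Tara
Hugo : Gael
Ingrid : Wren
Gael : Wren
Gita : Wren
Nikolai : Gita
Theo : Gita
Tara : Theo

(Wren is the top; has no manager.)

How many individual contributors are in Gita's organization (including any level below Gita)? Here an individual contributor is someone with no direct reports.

The people in Gita's organization with no one reporting to them are Nikolai, Tycho, Nell, Talia. That is 4.

4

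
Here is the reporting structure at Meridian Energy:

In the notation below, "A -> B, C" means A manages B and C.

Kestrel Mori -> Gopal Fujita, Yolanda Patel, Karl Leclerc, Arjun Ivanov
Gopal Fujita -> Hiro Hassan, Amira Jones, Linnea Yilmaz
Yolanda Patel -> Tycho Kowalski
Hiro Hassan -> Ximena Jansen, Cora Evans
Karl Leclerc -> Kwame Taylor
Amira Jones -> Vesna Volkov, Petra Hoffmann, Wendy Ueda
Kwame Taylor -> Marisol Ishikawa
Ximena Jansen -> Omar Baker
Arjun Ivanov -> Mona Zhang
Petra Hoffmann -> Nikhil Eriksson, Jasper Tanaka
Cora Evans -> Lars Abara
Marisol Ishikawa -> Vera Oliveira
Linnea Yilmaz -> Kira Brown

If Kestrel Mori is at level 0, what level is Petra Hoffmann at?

Chain from Petra Hoffmann up to Kestrel Mori: Petra Hoffmann → Amira Jones → Gopal Fujita → Kestrel Mori. That is 3 steps up, so Petra Hoffmann is 3 levels below Kestrel Mori.

3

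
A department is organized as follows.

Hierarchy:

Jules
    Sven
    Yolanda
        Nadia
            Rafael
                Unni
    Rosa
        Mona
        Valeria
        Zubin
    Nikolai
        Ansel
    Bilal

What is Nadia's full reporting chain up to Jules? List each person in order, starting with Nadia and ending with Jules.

Nadia reports to Yolanda. Yolanda reports to Jules. Jules is at the top.

Nadia -> Yolanda -> Jules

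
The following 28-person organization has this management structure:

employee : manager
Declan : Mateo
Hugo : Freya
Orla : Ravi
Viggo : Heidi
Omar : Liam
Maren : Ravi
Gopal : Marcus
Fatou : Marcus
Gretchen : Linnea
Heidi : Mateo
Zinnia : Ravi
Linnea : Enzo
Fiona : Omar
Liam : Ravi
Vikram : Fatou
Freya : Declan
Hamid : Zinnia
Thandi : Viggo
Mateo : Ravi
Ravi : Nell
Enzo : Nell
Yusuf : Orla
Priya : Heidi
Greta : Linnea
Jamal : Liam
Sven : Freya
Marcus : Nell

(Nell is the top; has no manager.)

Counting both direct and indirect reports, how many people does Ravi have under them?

Ravi directly manages Maren, Mateo, Liam, Orla, Zinnia. Maren has no reports. Under Mateo: Heidi, Priya, Viggo, Thandi, Declan, Freya, Sven, Hugo (8). Under Liam: Omar, Fiona, Jamal (3). Under Orla: Yusuf (1). Under Zinnia: Hamid (1). So Ravi's organization is 5 direct reports plus everyone under them: 1 + 9 + 4 + 2 + 2 = 18.

18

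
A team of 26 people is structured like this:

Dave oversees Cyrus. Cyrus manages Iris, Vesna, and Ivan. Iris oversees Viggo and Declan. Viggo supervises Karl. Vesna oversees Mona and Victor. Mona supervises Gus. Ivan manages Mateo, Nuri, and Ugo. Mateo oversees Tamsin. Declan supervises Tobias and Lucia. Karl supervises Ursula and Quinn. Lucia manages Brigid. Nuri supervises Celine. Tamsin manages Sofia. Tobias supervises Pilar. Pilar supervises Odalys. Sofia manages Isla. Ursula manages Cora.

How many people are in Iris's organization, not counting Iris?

11

Iris directly manages Viggo, Declan. Under Viggo: Karl, Quinn, Ursula, Cora (4). Under Declan: Tobias, Pilar, Odalys, Lucia, Brigid (5). So Iris's organization is 2 direct reports plus everyone under them: 5 + 6 = 11.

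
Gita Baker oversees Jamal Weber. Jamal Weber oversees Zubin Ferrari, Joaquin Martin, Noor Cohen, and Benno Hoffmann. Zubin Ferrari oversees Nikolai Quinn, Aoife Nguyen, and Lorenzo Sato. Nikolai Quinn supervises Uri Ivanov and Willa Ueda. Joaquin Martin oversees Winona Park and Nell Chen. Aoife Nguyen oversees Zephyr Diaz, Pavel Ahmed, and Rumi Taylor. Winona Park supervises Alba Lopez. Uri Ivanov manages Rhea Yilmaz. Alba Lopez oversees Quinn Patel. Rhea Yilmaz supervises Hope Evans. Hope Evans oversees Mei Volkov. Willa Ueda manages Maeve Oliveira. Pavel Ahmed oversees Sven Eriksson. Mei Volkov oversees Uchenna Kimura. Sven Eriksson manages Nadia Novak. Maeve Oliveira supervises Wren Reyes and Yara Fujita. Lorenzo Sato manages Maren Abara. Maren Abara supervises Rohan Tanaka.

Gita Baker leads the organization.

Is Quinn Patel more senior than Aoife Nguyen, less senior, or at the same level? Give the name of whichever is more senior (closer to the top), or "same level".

Quinn Patel is 5 levels below Gita Baker; Aoife Nguyen is 3. Aoife Nguyen is higher.

Aoife Nguyen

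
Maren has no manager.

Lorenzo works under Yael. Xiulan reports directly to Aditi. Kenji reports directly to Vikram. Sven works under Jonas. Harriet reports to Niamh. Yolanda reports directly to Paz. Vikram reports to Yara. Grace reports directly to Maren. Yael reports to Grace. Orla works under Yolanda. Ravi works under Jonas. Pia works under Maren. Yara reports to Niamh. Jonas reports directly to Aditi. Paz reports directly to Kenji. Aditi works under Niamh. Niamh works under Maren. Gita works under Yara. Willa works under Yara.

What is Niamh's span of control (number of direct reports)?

3

Niamh directly manages Aditi, Yara, Harriet. That is 3 direct reports.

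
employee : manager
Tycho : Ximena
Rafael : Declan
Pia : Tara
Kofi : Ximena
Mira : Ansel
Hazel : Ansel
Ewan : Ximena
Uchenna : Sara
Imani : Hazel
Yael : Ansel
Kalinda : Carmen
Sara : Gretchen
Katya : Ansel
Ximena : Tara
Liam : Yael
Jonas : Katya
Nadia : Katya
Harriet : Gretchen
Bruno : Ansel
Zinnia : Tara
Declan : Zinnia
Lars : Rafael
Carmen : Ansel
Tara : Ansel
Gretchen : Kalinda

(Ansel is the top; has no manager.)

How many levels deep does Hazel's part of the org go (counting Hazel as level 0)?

1

The longest chain under Hazel runs Hazel → Imani, which is 1 level below Hazel.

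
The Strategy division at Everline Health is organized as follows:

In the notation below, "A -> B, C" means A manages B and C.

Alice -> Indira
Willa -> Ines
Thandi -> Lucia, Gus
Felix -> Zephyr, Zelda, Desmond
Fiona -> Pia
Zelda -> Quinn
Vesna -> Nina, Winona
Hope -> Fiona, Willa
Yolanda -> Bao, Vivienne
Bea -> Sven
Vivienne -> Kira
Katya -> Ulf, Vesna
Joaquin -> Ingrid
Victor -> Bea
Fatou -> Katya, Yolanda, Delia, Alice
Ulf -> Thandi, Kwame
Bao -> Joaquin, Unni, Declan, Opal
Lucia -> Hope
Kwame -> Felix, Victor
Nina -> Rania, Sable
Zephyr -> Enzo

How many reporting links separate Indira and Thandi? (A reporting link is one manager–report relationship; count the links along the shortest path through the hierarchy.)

5

Indira is 2 levels below Fatou, and Thandi is 3 levels below Fatou (their lowest common manager). The shortest path runs up from Indira to Fatou and back down to Thandi: 2 + 3 = 5 links.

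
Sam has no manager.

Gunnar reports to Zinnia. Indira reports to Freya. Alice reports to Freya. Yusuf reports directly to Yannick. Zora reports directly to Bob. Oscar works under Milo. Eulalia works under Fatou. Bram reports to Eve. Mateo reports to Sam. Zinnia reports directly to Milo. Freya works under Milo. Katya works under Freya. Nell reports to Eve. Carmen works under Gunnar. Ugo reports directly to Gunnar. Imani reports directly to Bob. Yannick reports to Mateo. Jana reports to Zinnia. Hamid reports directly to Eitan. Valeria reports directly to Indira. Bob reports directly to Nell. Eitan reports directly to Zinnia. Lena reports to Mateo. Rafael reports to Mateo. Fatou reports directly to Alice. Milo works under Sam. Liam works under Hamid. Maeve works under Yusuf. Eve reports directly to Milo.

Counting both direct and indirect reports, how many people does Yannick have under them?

2

Yannick directly manages Yusuf. Under Yusuf: Maeve (1). That's 2 in total.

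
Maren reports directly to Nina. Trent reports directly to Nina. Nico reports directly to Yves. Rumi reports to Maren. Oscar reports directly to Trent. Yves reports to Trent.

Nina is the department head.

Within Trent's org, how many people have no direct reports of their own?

2

The people in Trent's organization with no one reporting to them are Nico, Oscar. That is 2.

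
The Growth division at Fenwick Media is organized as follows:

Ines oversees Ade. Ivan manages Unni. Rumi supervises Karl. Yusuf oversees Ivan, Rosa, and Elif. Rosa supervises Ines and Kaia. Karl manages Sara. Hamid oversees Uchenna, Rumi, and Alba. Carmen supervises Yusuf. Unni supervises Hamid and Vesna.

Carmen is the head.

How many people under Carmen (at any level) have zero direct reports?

7

The people in Carmen's organization with no one reporting to them are Elif, Ade, Kaia, Vesna, Alba, Sara, Uchenna. That is 7.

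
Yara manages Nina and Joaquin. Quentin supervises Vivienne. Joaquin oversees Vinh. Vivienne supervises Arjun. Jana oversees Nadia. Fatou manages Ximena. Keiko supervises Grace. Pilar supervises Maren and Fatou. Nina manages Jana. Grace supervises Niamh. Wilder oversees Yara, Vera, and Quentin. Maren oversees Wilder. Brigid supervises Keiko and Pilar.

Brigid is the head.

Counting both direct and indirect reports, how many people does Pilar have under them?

14

Pilar directly manages Maren, Fatou. Under Maren: Wilder, Vera, Quentin, Vivienne, Arjun, Yara, Joaquin, Vinh, Nina, Jana, Nadia (11). Under Fatou: Ximena (1). So Pilar's organization is 2 direct reports plus everyone under them: 12 + 2 = 14.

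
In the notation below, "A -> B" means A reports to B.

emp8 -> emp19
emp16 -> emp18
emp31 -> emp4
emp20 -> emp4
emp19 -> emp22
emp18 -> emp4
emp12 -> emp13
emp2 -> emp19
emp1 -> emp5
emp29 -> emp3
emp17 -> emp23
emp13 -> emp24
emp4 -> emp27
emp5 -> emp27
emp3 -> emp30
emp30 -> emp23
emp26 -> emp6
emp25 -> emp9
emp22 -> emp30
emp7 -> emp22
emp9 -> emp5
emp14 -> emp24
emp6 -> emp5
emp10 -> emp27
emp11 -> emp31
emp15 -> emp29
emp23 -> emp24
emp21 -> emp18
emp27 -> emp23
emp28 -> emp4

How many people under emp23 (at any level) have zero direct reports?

14

The people in emp23's organization with no one reporting to them are emp17, emp10, emp28, emp20, emp16, emp21, emp11, emp25, emp1, emp26, emp15, emp7, emp2, emp8. That is 14.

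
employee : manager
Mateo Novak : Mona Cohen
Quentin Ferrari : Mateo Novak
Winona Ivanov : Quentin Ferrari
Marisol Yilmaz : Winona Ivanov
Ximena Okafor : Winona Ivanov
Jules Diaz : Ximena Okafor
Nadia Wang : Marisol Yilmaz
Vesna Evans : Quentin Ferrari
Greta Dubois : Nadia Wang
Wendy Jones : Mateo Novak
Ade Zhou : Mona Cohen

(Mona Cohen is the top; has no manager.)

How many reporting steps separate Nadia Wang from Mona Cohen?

5

Chain from Nadia Wang up to Mona Cohen: Nadia Wang → Marisol Yilmaz → Winona Ivanov → Quentin Ferrari → Mateo Novak → Mona Cohen. That is 5 steps up, so Nadia Wang is 5 levels below Mona Cohen.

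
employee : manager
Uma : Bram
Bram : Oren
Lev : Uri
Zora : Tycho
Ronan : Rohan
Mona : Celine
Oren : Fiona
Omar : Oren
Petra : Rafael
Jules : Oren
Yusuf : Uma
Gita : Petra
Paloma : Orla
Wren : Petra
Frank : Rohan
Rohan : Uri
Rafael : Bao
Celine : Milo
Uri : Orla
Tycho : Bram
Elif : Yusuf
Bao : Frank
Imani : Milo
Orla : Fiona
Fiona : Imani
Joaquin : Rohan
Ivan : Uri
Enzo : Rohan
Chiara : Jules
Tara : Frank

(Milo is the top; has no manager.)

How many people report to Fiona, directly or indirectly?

26

Fiona directly manages Orla, Oren. Under Orla: Paloma, Uri, Lev, Ivan, Rohan, Enzo, Ronan, Joaquin, Frank, Bao, Rafael, Petra, Wren, Gita, Tara (15). Under Oren: Jules, Chiara, Omar, Bram, Uma, Yusuf, Elif, Tycho, Zora (9). So Fiona's organization is 2 direct reports plus everyone under them: 16 + 10 = 26.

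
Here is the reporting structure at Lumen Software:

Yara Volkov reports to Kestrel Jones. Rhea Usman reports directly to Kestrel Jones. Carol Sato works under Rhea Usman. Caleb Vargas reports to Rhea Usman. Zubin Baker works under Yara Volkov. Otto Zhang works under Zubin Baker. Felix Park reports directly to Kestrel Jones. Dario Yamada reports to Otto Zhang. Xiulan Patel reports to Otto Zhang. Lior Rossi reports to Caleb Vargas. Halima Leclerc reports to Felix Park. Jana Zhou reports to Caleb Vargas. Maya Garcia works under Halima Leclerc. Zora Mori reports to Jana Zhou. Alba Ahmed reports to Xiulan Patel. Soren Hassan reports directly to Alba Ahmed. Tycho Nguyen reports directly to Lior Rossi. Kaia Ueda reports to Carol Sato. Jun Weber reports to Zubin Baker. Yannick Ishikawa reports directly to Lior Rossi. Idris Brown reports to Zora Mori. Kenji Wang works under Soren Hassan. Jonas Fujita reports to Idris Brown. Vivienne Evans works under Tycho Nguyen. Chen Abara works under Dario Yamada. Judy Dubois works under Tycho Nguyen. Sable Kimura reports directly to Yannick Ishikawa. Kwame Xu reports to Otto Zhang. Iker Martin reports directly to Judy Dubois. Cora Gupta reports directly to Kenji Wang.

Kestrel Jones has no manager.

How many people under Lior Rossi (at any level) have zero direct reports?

3

The people in Lior Rossi's organization with no one reporting to them are Sable Kimura, Iker Martin, Vivienne Evans. That is 3.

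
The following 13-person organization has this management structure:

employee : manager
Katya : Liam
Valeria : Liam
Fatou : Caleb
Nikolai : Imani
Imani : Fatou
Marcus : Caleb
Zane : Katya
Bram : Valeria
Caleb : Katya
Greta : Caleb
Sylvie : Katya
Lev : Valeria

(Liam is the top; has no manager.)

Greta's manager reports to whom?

Greta reports to Caleb, and Caleb reports to Katya. So Greta's skip-level manager is Katya.

Katya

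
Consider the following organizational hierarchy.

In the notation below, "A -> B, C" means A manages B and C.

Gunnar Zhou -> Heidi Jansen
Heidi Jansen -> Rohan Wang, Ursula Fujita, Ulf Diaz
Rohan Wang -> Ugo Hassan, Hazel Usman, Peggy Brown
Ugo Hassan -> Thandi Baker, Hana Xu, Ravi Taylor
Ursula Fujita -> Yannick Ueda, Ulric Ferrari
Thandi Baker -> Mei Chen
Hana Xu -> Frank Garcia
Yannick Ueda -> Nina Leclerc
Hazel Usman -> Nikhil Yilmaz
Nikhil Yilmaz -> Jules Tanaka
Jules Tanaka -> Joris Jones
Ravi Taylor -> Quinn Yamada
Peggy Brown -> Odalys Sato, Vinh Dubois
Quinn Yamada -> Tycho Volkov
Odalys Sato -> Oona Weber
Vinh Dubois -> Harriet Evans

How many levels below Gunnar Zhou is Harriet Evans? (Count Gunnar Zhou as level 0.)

Chain from Harriet Evans up to Gunnar Zhou: Harriet Evans → Vinh Dubois → Peggy Brown → Rohan Wang → Heidi Jansen → Gunnar Zhou. That is 5 steps up, so Harriet Evans is 5 levels below Gunnar Zhou.

5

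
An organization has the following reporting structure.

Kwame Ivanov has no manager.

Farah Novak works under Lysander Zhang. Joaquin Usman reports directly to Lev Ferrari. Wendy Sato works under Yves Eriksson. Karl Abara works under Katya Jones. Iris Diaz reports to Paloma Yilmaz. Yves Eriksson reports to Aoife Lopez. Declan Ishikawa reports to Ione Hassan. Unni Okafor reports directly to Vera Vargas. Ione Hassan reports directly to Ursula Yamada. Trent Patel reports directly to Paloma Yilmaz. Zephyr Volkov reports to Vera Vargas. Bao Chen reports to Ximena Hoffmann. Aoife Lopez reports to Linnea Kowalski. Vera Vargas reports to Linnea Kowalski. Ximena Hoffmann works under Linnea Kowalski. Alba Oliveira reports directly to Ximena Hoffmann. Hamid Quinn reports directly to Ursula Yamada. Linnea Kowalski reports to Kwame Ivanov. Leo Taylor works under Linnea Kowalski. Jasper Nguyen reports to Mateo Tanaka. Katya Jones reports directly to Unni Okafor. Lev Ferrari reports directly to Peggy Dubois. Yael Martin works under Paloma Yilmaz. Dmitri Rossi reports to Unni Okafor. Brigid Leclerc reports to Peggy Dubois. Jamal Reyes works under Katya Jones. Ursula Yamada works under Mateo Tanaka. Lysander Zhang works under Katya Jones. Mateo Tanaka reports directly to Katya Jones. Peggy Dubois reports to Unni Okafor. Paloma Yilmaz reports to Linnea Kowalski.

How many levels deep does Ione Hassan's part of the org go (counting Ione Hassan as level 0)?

1

The longest chain under Ione Hassan runs Ione Hassan → Declan Ishikawa, which is 1 level below Ione Hassan.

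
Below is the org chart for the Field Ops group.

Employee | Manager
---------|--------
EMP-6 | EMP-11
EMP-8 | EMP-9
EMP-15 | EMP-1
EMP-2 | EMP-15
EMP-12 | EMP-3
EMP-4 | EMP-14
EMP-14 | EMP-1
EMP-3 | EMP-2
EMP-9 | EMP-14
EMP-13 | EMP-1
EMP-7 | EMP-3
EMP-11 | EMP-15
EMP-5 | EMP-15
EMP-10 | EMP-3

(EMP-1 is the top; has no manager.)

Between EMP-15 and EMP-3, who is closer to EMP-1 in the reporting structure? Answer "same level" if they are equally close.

EMP-15 is 1 level below EMP-1; EMP-3 is 3. EMP-15 is higher.

EMP-15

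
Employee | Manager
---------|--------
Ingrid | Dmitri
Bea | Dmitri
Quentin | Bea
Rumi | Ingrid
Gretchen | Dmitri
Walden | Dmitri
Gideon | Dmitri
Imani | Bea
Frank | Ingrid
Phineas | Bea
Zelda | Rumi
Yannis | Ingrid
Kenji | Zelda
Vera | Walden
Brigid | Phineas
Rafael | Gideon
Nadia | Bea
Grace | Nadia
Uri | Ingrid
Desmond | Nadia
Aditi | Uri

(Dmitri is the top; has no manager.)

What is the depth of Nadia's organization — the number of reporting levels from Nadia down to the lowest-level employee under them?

The longest chain under Nadia runs Nadia → Desmond, which is 1 level below Nadia.

1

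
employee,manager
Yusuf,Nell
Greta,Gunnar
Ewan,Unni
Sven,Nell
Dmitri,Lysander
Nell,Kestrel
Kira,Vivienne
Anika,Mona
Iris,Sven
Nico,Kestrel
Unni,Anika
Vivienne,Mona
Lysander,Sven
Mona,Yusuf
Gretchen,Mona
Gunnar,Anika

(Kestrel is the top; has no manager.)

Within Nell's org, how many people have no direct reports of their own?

6

The people in Nell's organization with no one reporting to them are Iris, Dmitri, Gretchen, Ewan, Greta, Kira. That is 6.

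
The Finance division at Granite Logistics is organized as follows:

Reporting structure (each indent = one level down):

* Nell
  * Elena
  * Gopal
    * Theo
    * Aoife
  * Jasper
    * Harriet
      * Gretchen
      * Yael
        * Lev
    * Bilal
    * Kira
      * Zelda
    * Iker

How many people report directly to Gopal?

2

Gopal directly manages Theo, Aoife. That is 2 direct reports.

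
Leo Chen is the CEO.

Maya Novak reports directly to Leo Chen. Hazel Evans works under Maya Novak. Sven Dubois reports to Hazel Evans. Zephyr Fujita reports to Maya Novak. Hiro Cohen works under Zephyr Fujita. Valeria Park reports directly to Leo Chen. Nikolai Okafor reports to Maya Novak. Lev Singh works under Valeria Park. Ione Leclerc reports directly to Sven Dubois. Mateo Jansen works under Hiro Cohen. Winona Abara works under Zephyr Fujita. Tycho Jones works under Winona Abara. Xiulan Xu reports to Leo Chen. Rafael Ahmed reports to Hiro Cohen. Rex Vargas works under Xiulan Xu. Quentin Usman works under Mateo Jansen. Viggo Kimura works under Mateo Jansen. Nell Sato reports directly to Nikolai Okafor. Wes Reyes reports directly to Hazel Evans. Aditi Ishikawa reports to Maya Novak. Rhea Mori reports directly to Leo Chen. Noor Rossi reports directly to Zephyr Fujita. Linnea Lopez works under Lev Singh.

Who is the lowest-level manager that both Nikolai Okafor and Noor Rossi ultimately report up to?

Maya Novak

Nikolai Okafor's chain of managers is Maya Novak, Leo Chen. Noor Rossi's chain of managers is Zephyr Fujita, Maya Novak, Leo Chen. The first manager that appears in both chains is Maya Novak.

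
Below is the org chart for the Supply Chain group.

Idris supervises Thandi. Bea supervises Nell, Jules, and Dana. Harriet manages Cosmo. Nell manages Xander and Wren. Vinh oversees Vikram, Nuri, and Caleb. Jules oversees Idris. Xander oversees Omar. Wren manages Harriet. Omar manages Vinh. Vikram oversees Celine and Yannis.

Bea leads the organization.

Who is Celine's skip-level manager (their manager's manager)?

Celine reports to Vikram, and Vikram reports to Vinh. So Celine's skip-level manager is Vinh.

Vinh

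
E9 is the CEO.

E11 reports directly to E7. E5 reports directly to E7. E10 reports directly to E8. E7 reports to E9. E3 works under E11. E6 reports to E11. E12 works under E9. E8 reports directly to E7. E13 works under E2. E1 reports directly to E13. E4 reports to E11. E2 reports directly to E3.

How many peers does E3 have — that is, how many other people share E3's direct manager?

E3 reports to E11. E11's other direct reports are E6, E4 — 2 peers.

2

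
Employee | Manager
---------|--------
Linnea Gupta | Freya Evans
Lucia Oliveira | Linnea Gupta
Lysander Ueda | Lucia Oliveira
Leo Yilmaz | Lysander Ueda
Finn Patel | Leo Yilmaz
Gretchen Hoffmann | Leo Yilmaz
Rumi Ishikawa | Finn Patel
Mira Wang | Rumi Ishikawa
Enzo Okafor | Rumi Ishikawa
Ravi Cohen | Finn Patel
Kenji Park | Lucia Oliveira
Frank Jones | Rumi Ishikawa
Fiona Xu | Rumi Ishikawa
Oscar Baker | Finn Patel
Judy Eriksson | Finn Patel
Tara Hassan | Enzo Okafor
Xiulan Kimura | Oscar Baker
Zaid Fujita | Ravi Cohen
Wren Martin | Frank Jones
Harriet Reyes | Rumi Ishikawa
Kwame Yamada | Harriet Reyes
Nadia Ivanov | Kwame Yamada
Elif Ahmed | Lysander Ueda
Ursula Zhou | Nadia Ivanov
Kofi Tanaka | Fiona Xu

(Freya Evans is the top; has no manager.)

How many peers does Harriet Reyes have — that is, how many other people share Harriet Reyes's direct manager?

4

Harriet Reyes reports to Rumi Ishikawa. Rumi Ishikawa's other direct reports are Mira Wang, Enzo Okafor, Frank Jones, Fiona Xu — 4 peers.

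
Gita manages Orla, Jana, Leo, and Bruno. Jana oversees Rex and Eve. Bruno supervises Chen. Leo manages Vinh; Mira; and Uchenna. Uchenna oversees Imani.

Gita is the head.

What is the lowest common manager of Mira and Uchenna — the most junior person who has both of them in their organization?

Leo

Mira's chain of managers is Leo, Gita. Uchenna's chain of managers is Leo, Gita. The first manager that appears in both chains is Leo.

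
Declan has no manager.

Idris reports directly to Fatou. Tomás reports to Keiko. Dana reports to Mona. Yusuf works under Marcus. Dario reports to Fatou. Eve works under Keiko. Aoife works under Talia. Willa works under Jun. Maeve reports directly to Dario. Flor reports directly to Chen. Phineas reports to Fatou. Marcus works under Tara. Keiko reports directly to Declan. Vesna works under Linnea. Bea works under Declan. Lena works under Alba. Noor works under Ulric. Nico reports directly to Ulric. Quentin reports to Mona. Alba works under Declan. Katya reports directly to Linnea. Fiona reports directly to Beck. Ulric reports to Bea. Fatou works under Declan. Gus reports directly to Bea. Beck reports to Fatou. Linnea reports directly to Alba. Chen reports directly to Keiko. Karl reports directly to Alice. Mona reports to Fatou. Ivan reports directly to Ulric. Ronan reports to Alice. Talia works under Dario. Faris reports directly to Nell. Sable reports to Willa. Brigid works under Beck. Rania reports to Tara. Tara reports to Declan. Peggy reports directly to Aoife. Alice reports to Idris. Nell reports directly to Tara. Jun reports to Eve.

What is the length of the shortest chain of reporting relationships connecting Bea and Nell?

3

Bea is 1 level below Declan, and Nell is 2 levels below Declan (their lowest common manager). The shortest path runs up from Bea to Declan and back down to Nell: 1 + 2 = 3 links.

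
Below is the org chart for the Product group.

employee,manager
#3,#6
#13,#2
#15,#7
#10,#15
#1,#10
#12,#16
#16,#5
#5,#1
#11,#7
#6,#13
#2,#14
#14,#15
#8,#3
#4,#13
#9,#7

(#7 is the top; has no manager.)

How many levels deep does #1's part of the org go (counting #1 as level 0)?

3

The longest chain under #1 runs #1 → #5 → #16 → #12, which is 3 levels below #1.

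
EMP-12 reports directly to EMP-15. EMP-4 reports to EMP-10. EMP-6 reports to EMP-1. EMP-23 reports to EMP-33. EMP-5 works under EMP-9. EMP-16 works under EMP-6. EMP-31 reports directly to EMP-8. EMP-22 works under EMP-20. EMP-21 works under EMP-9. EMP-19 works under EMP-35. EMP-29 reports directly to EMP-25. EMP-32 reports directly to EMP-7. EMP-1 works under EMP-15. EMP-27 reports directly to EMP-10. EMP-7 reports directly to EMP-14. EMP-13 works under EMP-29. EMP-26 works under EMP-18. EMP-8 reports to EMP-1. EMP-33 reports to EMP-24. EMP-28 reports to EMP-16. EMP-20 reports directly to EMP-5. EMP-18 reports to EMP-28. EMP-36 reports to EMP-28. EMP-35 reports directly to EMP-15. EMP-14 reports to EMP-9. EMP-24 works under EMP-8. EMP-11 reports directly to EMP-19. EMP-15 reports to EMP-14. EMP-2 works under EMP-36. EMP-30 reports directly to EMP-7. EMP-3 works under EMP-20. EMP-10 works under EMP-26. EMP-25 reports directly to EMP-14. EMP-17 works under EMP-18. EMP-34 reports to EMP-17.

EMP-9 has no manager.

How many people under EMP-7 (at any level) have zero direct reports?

The people in EMP-7's organization with no one reporting to them are EMP-32, EMP-30. That is 2.

2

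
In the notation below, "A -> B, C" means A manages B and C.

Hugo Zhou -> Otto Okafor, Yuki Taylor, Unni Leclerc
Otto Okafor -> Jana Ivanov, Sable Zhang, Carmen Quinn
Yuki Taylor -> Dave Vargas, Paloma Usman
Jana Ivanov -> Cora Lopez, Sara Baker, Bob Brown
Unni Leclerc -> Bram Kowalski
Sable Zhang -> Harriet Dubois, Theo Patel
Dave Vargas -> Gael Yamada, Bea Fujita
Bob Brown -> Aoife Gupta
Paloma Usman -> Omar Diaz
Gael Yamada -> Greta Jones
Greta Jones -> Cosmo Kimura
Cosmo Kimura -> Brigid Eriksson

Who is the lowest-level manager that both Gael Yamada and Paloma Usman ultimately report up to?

Gael Yamada's chain of managers is Dave Vargas, Yuki Taylor, Hugo Zhou. Paloma Usman's chain of managers is Yuki Taylor, Hugo Zhou. The first manager that appears in both chains is Yuki Taylor.

Yuki Taylor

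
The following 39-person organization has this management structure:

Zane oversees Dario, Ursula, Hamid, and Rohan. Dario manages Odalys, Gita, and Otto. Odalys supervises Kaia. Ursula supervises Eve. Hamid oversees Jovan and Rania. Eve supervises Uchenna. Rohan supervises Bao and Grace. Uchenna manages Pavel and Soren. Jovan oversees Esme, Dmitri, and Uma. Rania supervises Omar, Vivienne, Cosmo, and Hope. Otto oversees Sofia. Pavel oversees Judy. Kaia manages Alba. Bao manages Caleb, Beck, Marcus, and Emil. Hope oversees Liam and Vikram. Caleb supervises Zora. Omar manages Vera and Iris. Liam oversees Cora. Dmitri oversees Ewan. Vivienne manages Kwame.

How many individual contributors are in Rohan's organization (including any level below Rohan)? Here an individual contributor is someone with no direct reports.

5

The people in Rohan's organization with no one reporting to them are Grace, Emil, Marcus, Beck, Zora. That is 5.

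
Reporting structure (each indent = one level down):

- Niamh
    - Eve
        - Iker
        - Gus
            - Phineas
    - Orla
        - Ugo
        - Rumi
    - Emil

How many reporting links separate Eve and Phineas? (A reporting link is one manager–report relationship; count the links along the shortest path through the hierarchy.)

2

Phineas is in Eve's organization: the chain from Phineas up to Eve is Phineas → Gus → Eve, which is 2 links.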